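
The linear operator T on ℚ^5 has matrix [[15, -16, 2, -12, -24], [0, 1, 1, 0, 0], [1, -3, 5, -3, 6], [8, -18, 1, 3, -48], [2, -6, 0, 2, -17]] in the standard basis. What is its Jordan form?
J = [[-5, 0, 0, 0, 0], [0, 3, 1, 0, 0], [0, 0, 3, 1, 0], [0, 0, 0, 3, 0], [0, 0, 0, 0, 3]]

The characteristic polynomial is det(xI - A) = (x - 3)^4(x + 5), so the eigenvalues are -5 (algebraic multiplicity 1), 3 (algebraic multiplicity 4).

For λ = -5: algebraic multiplicity 1 gives one 1×1 block.

For λ = 3: rank(A - 3I) = 3, rank((A - 3I)^2) = 2, rank((A - 3I)^3) = 1. The eigenspace has dimension 5 - 3 = 2, so there are 2 Jordan blocks; the rank sequence gives block sizes [3, 1].

Assembling the blocks gives the Jordan form J above.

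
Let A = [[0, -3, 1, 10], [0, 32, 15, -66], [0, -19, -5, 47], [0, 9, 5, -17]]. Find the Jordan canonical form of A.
J = [[0, 1, 0, 0], [0, 0, 0, 0], [0, 0, 5, 1], [0, 0, 0, 5]]

The characteristic polynomial is det(xI - A) = x^2(x - 5)^2, so the eigenvalues are 0 (algebraic multiplicity 2), 5 (algebraic multiplicity 2).

For λ = 0: rank(A) = 3, rank(A^2) = 2. The eigenspace has dimension 4 - 3 = 1, so there is 1 Jordan block; the rank sequence gives block sizes [2].

For λ = 5: rank(A - 5I) = 3, rank((A - 5I)^2) = 2. The eigenspace has dimension 4 - 3 = 1, so there is 1 Jordan block; the rank sequence gives block sizes [2].

Assembling the blocks gives the Jordan form J above.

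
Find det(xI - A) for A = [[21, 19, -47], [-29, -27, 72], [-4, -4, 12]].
xI - A = [[x - 21, -19, 47], [29, x + 27, -72], [4, 4, x - 12]].

Expanding det(xI - A) along the first row:
det(xI - A) = + (x - 21)·det([[x + 27, -72], [4, x - 12]]) - (-19)·det([[29, -72], [4, x - 12]]) + (47)·det([[29, x + 27], [4, 4]]).

Evaluating gives χ_A(x) = x^3 - 6x^2 + 12x - 8 = (x - 2)^3.

χ_A(x) = (x - 2)^3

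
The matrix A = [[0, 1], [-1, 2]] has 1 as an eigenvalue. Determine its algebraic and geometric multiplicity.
The characteristic polynomial is (x - 1)^2, so the factor x - 1 appears with exponent 2: the algebraic multiplicity is 2.

rank(A - I) = 1, so the eigenspace has dimension 2 - 1 = 1: the geometric multiplicity is 1.

Since 1 < 2, A is not diagonalizable.

algebraic multiplicity 2, geometric multiplicity 1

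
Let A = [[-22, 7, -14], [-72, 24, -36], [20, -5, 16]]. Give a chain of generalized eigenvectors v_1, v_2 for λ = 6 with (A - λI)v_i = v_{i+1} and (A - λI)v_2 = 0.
v_1 = [[8, 21, -5]]^T, v_2 = [[-7, -18, 5]]^T

We seek v_1 ∈ ker((A - 6I)^2) \ ker(A - 6I), then set v_{i+1} = (A - 6I) v_i.

One such chain is v_1 = [[8, 21, -5]]^T, v_2 = [[-7, -18, 5]]^T. Check: (A - 6I) v_2 = [[0, 0, 0]]^T = 0.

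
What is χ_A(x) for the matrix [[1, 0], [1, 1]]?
χ_A(x) = (x - 1)^2

xI - A = [[x - 1, 0], [-1, x - 1]].

Expanding det(xI - A) along the first row:
det(xI - A) = + (x - 1)·det([[x - 1]]) - (0)·det([[-1]]).

Evaluating gives χ_A(x) = x^2 - 2x + 1 = (x - 1)^2.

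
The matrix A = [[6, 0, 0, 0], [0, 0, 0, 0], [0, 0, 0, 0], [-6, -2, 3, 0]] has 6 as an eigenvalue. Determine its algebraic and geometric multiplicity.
algebraic multiplicity 1, geometric multiplicity 1

The characteristic polynomial is x^3(x - 6), so the factor x - 6 appears with exponent 1: the algebraic multiplicity is 1.

rank(A - 6I) = 3, so the eigenspace has dimension 4 - 3 = 1: the geometric multiplicity is 1.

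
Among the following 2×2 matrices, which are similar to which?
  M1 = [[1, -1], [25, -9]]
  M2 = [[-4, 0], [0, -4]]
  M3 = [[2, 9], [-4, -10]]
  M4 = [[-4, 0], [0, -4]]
2 classes: {M1, M3}, {M2, M4}

Characteristic polynomials: χ_{M1} = (x + 4)^2, χ_{M2} = (x + 4)^2, χ_{M3} = (x + 4)^2, χ_{M4} = (x + 4)^2.

{M1, M3}: invariant factors (x + 4)^2.

{M2, M4}: invariant factors x + 4, x + 4.

Matrices are similar if and only if their invariant-factor lists agree; the partition into similarity classes is {M1, M3}, {M2, M4}.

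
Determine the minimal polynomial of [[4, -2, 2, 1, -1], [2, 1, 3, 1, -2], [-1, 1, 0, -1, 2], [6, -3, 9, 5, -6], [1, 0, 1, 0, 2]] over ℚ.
m_A(x) = (x - 3)^2(x - 2)^2

The characteristic polynomial factors as (x - 3)^2(x - 2)^3. The minimal polynomial is ∏(x - λ)^{k_λ} where k_λ is the size of the largest Jordan block at λ.

For λ = 2: rank(A - 2I) = 3, and the largest Jordan block has size 2 (the smallest k with rank((A - 2I)^k) = rank((A - 2I)^(k+1))).
For λ = 3: rank(A - 3I) = 4, and the largest Jordan block has size 2 (the smallest k with rank((A - 3I)^k) = rank((A - 3I)^(k+1))).

So m_A(x) = (x - 3)^2(x - 2)^2.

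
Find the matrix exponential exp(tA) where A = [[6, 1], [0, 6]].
A has Jordan form J = [[6, 1], [0, 6]] with A = PJP^{-1}, so e^{tA} = P e^{tJ} P^{-1}.

For a Jordan block J_k(λ), e^{tJ_k(λ)} = e^{λt} · (I + tN + t^2 N^2/2! + ... + t^{k-1} N^{k-1}/(k-1)!) where N is the nilpotent superdiagonal part.

Assembling the blocks and conjugating back gives the entries of e^{tA} as shown above.

e^{tA} = [[e^{6*t}, t*e^{6*t}], [0, e^{6*t}]]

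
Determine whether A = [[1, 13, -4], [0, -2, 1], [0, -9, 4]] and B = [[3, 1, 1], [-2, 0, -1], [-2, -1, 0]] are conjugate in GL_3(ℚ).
No.

Both have characteristic polynomial (x - 1)^3, but the minimal polynomial of A is (x - 1)^3 while the minimal polynomial of B is (x - 1)^2. The minimal polynomial is a similarity invariant, so A and B are not similar.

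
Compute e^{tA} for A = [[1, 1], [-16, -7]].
A has Jordan form J = [[-3, 1], [0, -3]] with A = PJP^{-1}, so e^{tA} = P e^{tJ} P^{-1}.

For a Jordan block J_k(λ), e^{tJ_k(λ)} = e^{λt} · (I + tN + t^2 N^2/2! + ... + t^{k-1} N^{k-1}/(k-1)!) where N is the nilpotent superdiagonal part.

Assembling the blocks and conjugating back gives the entries of e^{tA} as shown above.

e^{tA} = [[(4*t + 1)*e^{-3*t}, t*e^{-3*t}], [-16*t*e^{-3*t}, (1 - 4*t)*e^{-3*t}]]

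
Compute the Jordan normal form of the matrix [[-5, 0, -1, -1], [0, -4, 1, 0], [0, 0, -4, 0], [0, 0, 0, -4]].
The characteristic polynomial is det(xI - A) = (x + 4)^3(x + 5), so the eigenvalues are -5 (algebraic multiplicity 1), -4 (algebraic multiplicity 3).

For λ = -5: algebraic multiplicity 1 gives one 1×1 block.

For λ = -4: rank(A + 4I) = 2, rank((A + 4I)^2) = 1. The eigenspace has dimension 4 - 2 = 2, so there are 2 Jordan blocks; the rank sequence gives block sizes [2, 1].

Assembling the blocks gives the Jordan form J above.

J = [[-5, 0, 0, 0], [0, -4, 1, 0], [0, 0, -4, 0], [0, 0, 0, -4]]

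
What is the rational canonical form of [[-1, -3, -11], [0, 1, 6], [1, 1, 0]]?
The invariant factors of A (the non-unit diagonal entries of the Smith normal form of xI - A over ℚ[x]) are x^3 + 4x + 1, each dividing the next. The characteristic polynomial is their product, x^3 + 4x + 1.

The rational canonical form is the block-diagonal matrix of companion matrices C(f_i):
R = [[0, 0, -1], [1, 0, -4], [0, 1, 0]].

Note the characteristic polynomial does not split into linear factors over ℚ, so A has no Jordan form over ℚ; the rational canonical form exists over any field.

R = [[0, 0, -1], [1, 0, -4], [0, 1, 0]]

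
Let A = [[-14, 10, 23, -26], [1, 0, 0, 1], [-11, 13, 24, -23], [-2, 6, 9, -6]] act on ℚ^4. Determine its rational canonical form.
R = [[0, 0, 0, -16], [1, 0, 0, -16], [0, 1, 0, 4], [0, 0, 1, 4]]

The invariant factors of A (the non-unit diagonal entries of the Smith normal form of xI - A over ℚ[x]) are (x^2 - 2x - 4)^2, each dividing the next. The characteristic polynomial is their product, (x^2 - 2x - 4)^2.

The rational canonical form is the block-diagonal matrix of companion matrices C(f_i):
R = [[0, 0, 0, -16], [1, 0, 0, -16], [0, 1, 0, 4], [0, 0, 1, 4]].

Note the characteristic polynomial does not split into linear factors over ℚ, so A has no Jordan form over ℚ; the rational canonical form exists over any field.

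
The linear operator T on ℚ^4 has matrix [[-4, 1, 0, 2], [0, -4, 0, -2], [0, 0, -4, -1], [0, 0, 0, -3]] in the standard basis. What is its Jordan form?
J = [[-4, 1, 0, 0], [0, -4, 0, 0], [0, 0, -4, 0], [0, 0, 0, -3]]

The characteristic polynomial is det(xI - A) = (x + 3)(x + 4)^3, so the eigenvalues are -4 (algebraic multiplicity 3), -3 (algebraic multiplicity 1).

For λ = -4: rank(A + 4I) = 2, rank((A + 4I)^2) = 1. The eigenspace has dimension 4 - 2 = 2, so there are 2 Jordan blocks; the rank sequence gives block sizes [2, 1].

For λ = -3: algebraic multiplicity 1 gives one 1×1 block.

Assembling the blocks gives the Jordan form J above.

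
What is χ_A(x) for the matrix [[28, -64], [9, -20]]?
xI - A = [[x - 28, 64], [-9, x + 20]].

Expanding det(xI - A) along the first row:
det(xI - A) = + (x - 28)·det([[x + 20]]) - (64)·det([[-9]]).

Evaluating gives χ_A(x) = x^2 - 8x + 16 = (x - 4)^2.

χ_A(x) = (x - 4)^2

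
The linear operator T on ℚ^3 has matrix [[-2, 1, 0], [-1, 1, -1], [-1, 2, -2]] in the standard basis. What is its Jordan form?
J = [[-1, 1, 0], [0, -1, 1], [0, 0, -1]]

The characteristic polynomial is det(xI - A) = (x + 1)^3, so the eigenvalues are -1 (algebraic multiplicity 3).

For λ = -1: rank(A + I) = 2, rank((A + I)^2) = 1, rank((A + I)^3) = 0. The eigenspace has dimension 3 - 2 = 1, so there is 1 Jordan block; the rank sequence gives block sizes [3].

Assembling the blocks gives the Jordan form J above.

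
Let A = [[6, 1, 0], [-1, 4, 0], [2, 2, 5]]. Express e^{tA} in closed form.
e^{tA} = [[(t + 1)*e^{5*t}, t*e^{5*t}, 0], [-t*e^{5*t}, (1 - t)*e^{5*t}, 0], [2*t*e^{5*t}, 2*t*e^{5*t}, e^{5*t}]]

A has Jordan form J = [[5, 1, 0], [0, 5, 0], [0, 0, 5]] with A = PJP^{-1}, so e^{tA} = P e^{tJ} P^{-1}.

For a Jordan block J_k(λ), e^{tJ_k(λ)} = e^{λt} · (I + tN + t^2 N^2/2! + ... + t^{k-1} N^{k-1}/(k-1)!) where N is the nilpotent superdiagonal part.

Assembling the blocks and conjugating back gives the entries of e^{tA} as shown above.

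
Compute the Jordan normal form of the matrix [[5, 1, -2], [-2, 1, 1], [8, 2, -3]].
J = [[1, 1, 0], [0, 1, 1], [0, 0, 1]]

The characteristic polynomial is det(xI - A) = (x - 1)^3, so the eigenvalues are 1 (algebraic multiplicity 3).

For λ = 1: rank(A - I) = 2, rank((A - I)^2) = 1, rank((A - I)^3) = 0. The eigenspace has dimension 3 - 2 = 1, so there is 1 Jordan block; the rank sequence gives block sizes [3].

Assembling the blocks gives the Jordan form J above.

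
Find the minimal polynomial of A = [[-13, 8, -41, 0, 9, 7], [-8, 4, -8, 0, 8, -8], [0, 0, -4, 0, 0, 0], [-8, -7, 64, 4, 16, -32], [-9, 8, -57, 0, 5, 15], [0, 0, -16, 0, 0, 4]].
The characteristic polynomial factors as (x - 4)^3(x + 4)^3. The minimal polynomial is ∏(x - λ)^{k_λ} where k_λ is the size of the largest Jordan block at λ.

For λ = -4: rank(A + 4I) = 4, and the largest Jordan block has size 2 (the smallest k with rank((A + 4I)^k) = rank((A + 4I)^(k+1))).
For λ = 4: rank(A - 4I) = 4, and the largest Jordan block has size 2 (the smallest k with rank((A - 4I)^k) = rank((A - 4I)^(k+1))).

So m_A(x) = (x - 4)^2(x + 4)^2.

m_A(x) = (x - 4)^2(x + 4)^2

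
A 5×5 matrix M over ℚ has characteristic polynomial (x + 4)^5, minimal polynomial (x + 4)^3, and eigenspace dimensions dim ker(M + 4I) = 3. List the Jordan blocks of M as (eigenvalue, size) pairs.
Jordan blocks: (-4, 3), (-4, 1), (-4, 1)

λ = -4: algebraic multiplicity 5 (exponent in χ_M), largest block size 3 (exponent in m_M), 3 blocks (geometric multiplicity). These force block sizes [3, 1, 1].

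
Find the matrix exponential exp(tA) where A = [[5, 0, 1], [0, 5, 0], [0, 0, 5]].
e^{tA} = [[e^{5*t}, 0, t*e^{5*t}], [0, e^{5*t}, 0], [0, 0, e^{5*t}]]

A has Jordan form J = [[5, 1, 0], [0, 5, 0], [0, 0, 5]] with A = PJP^{-1}, so e^{tA} = P e^{tJ} P^{-1}.

For a Jordan block J_k(λ), e^{tJ_k(λ)} = e^{λt} · (I + tN + t^2 N^2/2! + ... + t^{k-1} N^{k-1}/(k-1)!) where N is the nilpotent superdiagonal part.

Assembling the blocks and conjugating back gives the entries of e^{tA} as shown above.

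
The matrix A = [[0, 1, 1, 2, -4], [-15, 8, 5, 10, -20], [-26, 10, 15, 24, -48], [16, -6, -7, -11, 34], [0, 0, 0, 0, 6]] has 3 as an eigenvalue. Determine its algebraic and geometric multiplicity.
The characteristic polynomial is (x - 6)(x - 3)^4, so the factor x - 3 appears with exponent 4: the algebraic multiplicity is 4.

rank(A - 3I) = 3, so the eigenspace has dimension 5 - 3 = 2: the geometric multiplicity is 2.

Since 2 < 4, A is not diagonalizable.

algebraic multiplicity 4, geometric multiplicity 2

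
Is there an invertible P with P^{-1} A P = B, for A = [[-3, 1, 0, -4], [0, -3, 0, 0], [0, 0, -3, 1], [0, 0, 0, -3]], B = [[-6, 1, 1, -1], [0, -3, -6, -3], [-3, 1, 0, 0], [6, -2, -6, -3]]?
Two matrices over a field are similar if and only if they have the same invariant factors.

Both A and B have characteristic polynomial (x + 3)^4 and minimal polynomial (x + 3)^2. Computing further, both have invariant factors (x + 3)^2, (x + 3)^2. Hence A and B are similar.

Yes.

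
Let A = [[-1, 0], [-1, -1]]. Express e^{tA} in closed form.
A has Jordan form J = [[-1, 1], [0, -1]] with A = PJP^{-1}, so e^{tA} = P e^{tJ} P^{-1}.

For a Jordan block J_k(λ), e^{tJ_k(λ)} = e^{λt} · (I + tN + t^2 N^2/2! + ... + t^{k-1} N^{k-1}/(k-1)!) where N is the nilpotent superdiagonal part.

Assembling the blocks and conjugating back gives the entries of e^{tA} as shown above.

e^{tA} = [[e^{-t}, 0], [-t*e^{-t}, e^{-t}]]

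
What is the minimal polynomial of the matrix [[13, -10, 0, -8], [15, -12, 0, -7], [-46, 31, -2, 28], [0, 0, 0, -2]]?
m_A(x) = (x - 3)(x + 2)^3

The characteristic polynomial factors as (x - 3)(x + 2)^3. The minimal polynomial is ∏(x - λ)^{k_λ} where k_λ is the size of the largest Jordan block at λ.

For λ = -2: rank(A + 2I) = 3, and the largest Jordan block has size 3 (the smallest k with rank((A + 2I)^k) = rank((A + 2I)^(k+1))).
For λ = 3: rank(A - 3I) = 3, and the largest Jordan block has size 1 (the smallest k with rank((A - 3I)^k) = rank((A - 3I)^(k+1))).

So m_A(x) = (x - 3)(x + 2)^3.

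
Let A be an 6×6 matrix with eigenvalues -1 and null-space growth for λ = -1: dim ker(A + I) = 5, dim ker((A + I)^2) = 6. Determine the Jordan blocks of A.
λ = -1: successive nullity increments [5, 1] count blocks of size ≥ k; block sizes are [2, 1, 1, 1, 1].

Jordan blocks: (-1, 2), (-1, 1), (-1, 1), (-1, 1), (-1, 1)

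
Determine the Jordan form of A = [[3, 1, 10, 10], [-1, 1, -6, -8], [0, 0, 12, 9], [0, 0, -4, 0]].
J = [[2, 1, 0, 0], [0, 2, 0, 0], [0, 0, 6, 1], [0, 0, 0, 6]]

The characteristic polynomial is det(xI - A) = (x - 6)^2(x - 2)^2, so the eigenvalues are 2 (algebraic multiplicity 2), 6 (algebraic multiplicity 2).

For λ = 2: rank(A - 2I) = 3, rank((A - 2I)^2) = 2. The eigenspace has dimension 4 - 3 = 1, so there is 1 Jordan block; the rank sequence gives block sizes [2].

For λ = 6: rank(A - 6I) = 3, rank((A - 6I)^2) = 2. The eigenspace has dimension 4 - 3 = 1, so there is 1 Jordan block; the rank sequence gives block sizes [2].

Assembling the blocks gives the Jordan form J above.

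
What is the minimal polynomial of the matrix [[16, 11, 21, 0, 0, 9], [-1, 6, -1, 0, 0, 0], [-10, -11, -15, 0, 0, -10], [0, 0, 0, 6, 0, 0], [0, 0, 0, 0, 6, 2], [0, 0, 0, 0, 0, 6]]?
The characteristic polynomial factors as (x - 6)^5(x + 5). The minimal polynomial is ∏(x - λ)^{k_λ} where k_λ is the size of the largest Jordan block at λ.

For λ = -5: rank(A + 5I) = 5, and the largest Jordan block has size 1 (the smallest k with rank((A + 5I)^k) = rank((A + 5I)^(k+1))).
For λ = 6: rank(A - 6I) = 3, and the largest Jordan block has size 3 (the smallest k with rank((A - 6I)^k) = rank((A - 6I)^(k+1))).

So m_A(x) = (x - 6)^3(x + 5).

m_A(x) = (x - 6)^3(x + 5)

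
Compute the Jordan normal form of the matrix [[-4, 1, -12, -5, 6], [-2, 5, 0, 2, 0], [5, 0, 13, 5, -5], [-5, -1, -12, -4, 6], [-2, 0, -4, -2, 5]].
J = [[3, 1, 0, 0, 0], [0, 3, 0, 0, 0], [0, 0, 3, 1, 0], [0, 0, 0, 3, 0], [0, 0, 0, 0, 3]]

The characteristic polynomial is det(xI - A) = (x - 3)^5, so the eigenvalues are 3 (algebraic multiplicity 5).

For λ = 3: rank(A - 3I) = 2, rank((A - 3I)^2) = 0. The eigenspace has dimension 5 - 2 = 3, so there are 3 Jordan blocks; the rank sequence gives block sizes [2, 2, 1].

Assembling the blocks gives the Jordan form J above.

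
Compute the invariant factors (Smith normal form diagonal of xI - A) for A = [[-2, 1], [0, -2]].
The Jordan structure of A has elementary divisors (x + 2)^2. Arranging the block sizes at each eigenvalue in decreasing order and taking row products gives the invariant factors.

Invariant factors (smallest first, each dividing the next): (x + 2)^2.

Check: the last factor (x + 2)^2 is the minimal polynomial, and the product (x + 2)^2 is the characteristic polynomial.

(x + 2)^2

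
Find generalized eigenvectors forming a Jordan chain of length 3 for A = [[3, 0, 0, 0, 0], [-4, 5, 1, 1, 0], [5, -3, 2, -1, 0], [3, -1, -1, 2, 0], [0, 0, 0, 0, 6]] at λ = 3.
We seek v_1 ∈ ker((A - 3I)^3) \ ker((A - 3I)^2), then set v_{i+1} = (A - 3I) v_i.

One such chain is v_1 = [[0, 0, 1, 0, 0]]^T, v_2 = [[0, 1, -1, -1, 0]]^T, v_3 = [[0, 0, -1, 1, 0]]^T. Check: (A - 3I) v_3 = [[0, 0, 0, 0, 0]]^T = 0.

v_1 = [[0, 0, 1, 0, 0]]^T, v_2 = [[0, 1, -1, -1, 0]]^T, v_3 = [[0, 0, -1, 1, 0]]^T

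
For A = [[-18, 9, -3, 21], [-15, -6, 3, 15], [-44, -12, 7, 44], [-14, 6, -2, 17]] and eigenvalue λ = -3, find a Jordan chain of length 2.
We seek v_1 ∈ ker((A + 3I)^2) \ ker(A + 3I), then set v_{i+1} = (A + 3I) v_i.

One such chain is v_1 = [[0, 1, 2, 0]]^T, v_2 = [[3, 3, 8, 2]]^T. Check: (A + 3I) v_2 = [[0, 0, 0, 0]]^T = 0.

v_1 = [[0, 1, 2, 0]]^T, v_2 = [[3, 3, 8, 2]]^T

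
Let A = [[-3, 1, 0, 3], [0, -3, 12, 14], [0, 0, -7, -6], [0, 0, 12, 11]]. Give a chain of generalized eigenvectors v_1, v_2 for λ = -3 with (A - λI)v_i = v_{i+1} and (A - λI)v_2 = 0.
v_1 = [[1, 1, 0, 0]]^T, v_2 = [[1, 0, 0, 0]]^T

We seek v_1 ∈ ker((A + 3I)^2) \ ker(A + 3I), then set v_{i+1} = (A + 3I) v_i.

One such chain is v_1 = [[1, 1, 0, 0]]^T, v_2 = [[1, 0, 0, 0]]^T. Check: (A + 3I) v_2 = [[0, 0, 0, 0]]^T = 0.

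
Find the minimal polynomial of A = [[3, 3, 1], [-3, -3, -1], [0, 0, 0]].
m_A(x) = x^2

The characteristic polynomial factors as x^3. The minimal polynomial is ∏(x - λ)^{k_λ} where k_λ is the size of the largest Jordan block at λ.

For λ = 0: rank(A) = 1, and the largest Jordan block has size 2 (the smallest k with rank(A^k) = rank(A^(k+1))).

So m_A(x) = x^2.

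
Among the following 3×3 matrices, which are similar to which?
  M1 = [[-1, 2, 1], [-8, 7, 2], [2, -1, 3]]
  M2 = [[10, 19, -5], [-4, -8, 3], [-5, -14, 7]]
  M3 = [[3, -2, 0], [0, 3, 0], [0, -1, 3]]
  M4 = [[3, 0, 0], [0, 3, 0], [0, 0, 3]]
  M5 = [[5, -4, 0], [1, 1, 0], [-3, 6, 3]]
Characteristic polynomials: χ_{M1} = (x - 3)^3, χ_{M2} = (x - 3)^3, χ_{M3} = (x - 3)^3, χ_{M4} = (x - 3)^3, χ_{M5} = (x - 3)^3.

{M1, M2}: invariant factors (x - 3)^3.

{M3, M5}: invariant factors x - 3, (x - 3)^2.

{M4}: invariant factors x - 3, x - 3, x - 3.

Matrices are similar if and only if their invariant-factor lists agree; the partition into similarity classes is {M1, M2}, {M3, M5}, {M4}.

3 classes: {M1, M2}, {M3, M5}, {M4}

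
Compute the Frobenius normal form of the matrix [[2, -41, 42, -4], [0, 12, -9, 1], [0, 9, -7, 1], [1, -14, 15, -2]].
The invariant factors of A (the non-unit diagonal entries of the Smith normal form of xI - A over ℚ[x]) are (x - 5)(x^3 - 4x - 2), each dividing the next. The characteristic polynomial is their product, (x - 5)(x^3 - 4x - 2).

The rational canonical form is the block-diagonal matrix of companion matrices C(f_i):
R = [[0, 0, 0, -10], [1, 0, 0, -18], [0, 1, 0, 4], [0, 0, 1, 5]].

Note the characteristic polynomial does not split into linear factors over ℚ, so A has no Jordan form over ℚ; the rational canonical form exists over any field.

R = [[0, 0, 0, -10], [1, 0, 0, -18], [0, 1, 0, 4], [0, 0, 1, 5]]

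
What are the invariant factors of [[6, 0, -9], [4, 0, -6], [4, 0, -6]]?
x, x^2

The Jordan structure of A has elementary divisors x^2, x. Arranging the block sizes at each eigenvalue in decreasing order and taking row products gives the invariant factors.

Invariant factors (smallest first, each dividing the next): x, x^2.

Check: the last factor x^2 is the minimal polynomial, and the product x^3 is the characteristic polynomial.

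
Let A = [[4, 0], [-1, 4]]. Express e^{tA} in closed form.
e^{tA} = [[e^{4*t}, 0], [-t*e^{4*t}, e^{4*t}]]

A has Jordan form J = [[4, 1], [0, 4]] with A = PJP^{-1}, so e^{tA} = P e^{tJ} P^{-1}.

For a Jordan block J_k(λ), e^{tJ_k(λ)} = e^{λt} · (I + tN + t^2 N^2/2! + ... + t^{k-1} N^{k-1}/(k-1)!) where N is the nilpotent superdiagonal part.

Assembling the blocks and conjugating back gives the entries of e^{tA} as shown above.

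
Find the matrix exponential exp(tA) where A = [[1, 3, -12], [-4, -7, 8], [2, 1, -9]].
A has Jordan form J = [[-5, 1, 0], [0, -5, 0], [0, 0, -5]] with A = PJP^{-1}, so e^{tA} = P e^{tJ} P^{-1}.

For a Jordan block J_k(λ), e^{tJ_k(λ)} = e^{λt} · (I + tN + t^2 N^2/2! + ... + t^{k-1} N^{k-1}/(k-1)!) where N is the nilpotent superdiagonal part.

Assembling the blocks and conjugating back gives the entries of e^{tA} as shown above.

e^{tA} = [[(6*t + 1)*e^{-5*t}, 3*t*e^{-5*t}, -12*t*e^{-5*t}], [-4*t*e^{-5*t}, (1 - 2*t)*e^{-5*t}, 8*t*e^{-5*t}], [2*t*e^{-5*t}, t*e^{-5*t}, (1 - 4*t)*e^{-5*t}]]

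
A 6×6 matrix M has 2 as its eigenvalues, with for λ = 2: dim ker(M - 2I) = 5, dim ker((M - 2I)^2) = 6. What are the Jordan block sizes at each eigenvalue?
Jordan blocks: (2, 2), (2, 1), (2, 1), (2, 1), (2, 1)

λ = 2: successive nullity increments [5, 1] count blocks of size ≥ k; block sizes are [2, 1, 1, 1, 1].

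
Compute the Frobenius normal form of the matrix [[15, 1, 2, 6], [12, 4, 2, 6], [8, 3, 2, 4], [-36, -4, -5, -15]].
R = [[3, 0, 0, 0], [0, 0, 0, 0], [0, 1, 0, 0], [0, 0, 1, 3]]

The invariant factors of A (the non-unit diagonal entries of the Smith normal form of xI - A over ℚ[x]) are x - 3, x^2(x - 3), each dividing the next. The characteristic polynomial is their product, x^2(x - 3)^2.

The rational canonical form is the block-diagonal matrix of companion matrices C(f_i):
R = [[3, 0, 0, 0], [0, 0, 0, 0], [0, 1, 0, 0], [0, 0, 1, 3]].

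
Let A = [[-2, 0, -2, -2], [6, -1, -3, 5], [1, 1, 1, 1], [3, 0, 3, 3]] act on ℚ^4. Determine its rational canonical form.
The invariant factors of A (the non-unit diagonal entries of the Smith normal form of xI - A over ℚ[x]) are x(x - 2)(x^2 + x + 3), each dividing the next. The characteristic polynomial is their product, x(x - 2)(x^2 + x + 3).

The rational canonical form is the block-diagonal matrix of companion matrices C(f_i):
R = [[0, 0, 0, 0], [1, 0, 0, 6], [0, 1, 0, -1], [0, 0, 1, 1]].

Note the characteristic polynomial does not split into linear factors over ℚ, so A has no Jordan form over ℚ; the rational canonical form exists over any field.

R = [[0, 0, 0, 0], [1, 0, 0, 6], [0, 1, 0, -1], [0, 0, 1, 1]]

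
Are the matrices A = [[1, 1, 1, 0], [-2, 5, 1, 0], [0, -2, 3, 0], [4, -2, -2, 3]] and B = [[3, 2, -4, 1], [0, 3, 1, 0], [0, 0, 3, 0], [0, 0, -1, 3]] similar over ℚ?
Two matrices over a field are similar if and only if they have the same invariant factors.

Both A and B have characteristic polynomial (x - 3)^4 and minimal polynomial (x - 3)^3. Computing further, both have invariant factors x - 3, (x - 3)^3. Hence A and B are similar.

Yes.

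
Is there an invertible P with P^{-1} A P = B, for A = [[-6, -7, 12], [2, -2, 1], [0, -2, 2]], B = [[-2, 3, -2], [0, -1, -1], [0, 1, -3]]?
Yes.

Two matrices over a field are similar if and only if they have the same invariant factors.

Both A and B have characteristic polynomial (x + 2)^3 and minimal polynomial (x + 2)^3. Computing further, both have invariant factors (x + 2)^3. Hence A and B are similar.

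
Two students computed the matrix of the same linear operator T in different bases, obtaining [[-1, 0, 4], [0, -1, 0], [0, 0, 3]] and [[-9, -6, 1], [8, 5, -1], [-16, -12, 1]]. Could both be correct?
No.

trace(A) = 1 but trace(B) = -3. The trace is a similarity invariant, so A and B are not similar.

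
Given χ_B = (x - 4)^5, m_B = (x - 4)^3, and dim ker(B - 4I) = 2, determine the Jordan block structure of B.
λ = 4: algebraic multiplicity 5 (exponent in χ_B), largest block size 3 (exponent in m_B), 2 blocks (geometric multiplicity). These force block sizes [3, 2].

Jordan blocks: (4, 3), (4, 2)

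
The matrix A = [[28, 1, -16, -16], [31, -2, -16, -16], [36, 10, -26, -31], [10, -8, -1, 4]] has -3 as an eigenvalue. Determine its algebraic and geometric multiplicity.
algebraic multiplicity 2, geometric multiplicity 1

The characteristic polynomial is (x - 5)^2(x + 3)^2, so the factor x + 3 appears with exponent 2: the algebraic multiplicity is 2.

rank(A + 3I) = 3, so the eigenspace has dimension 4 - 3 = 1: the geometric multiplicity is 1.

Since 1 < 2, A is not diagonalizable.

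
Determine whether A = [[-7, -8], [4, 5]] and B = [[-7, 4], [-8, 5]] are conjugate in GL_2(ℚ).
Two matrices over a field are similar if and only if they have the same invariant factors.

Both A and B have characteristic polynomial (x - 1)(x + 3) and minimal polynomial (x - 1)(x + 3). Computing further, both have invariant factors (x - 1)(x + 3). Hence A and B are similar.

Yes.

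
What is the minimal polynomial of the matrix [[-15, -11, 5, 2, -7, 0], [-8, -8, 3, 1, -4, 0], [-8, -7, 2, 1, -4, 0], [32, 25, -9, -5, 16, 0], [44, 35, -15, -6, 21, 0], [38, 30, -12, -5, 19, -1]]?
m_A(x) = (x + 1)^3

The characteristic polynomial factors as (x + 1)^6. The minimal polynomial is ∏(x - λ)^{k_λ} where k_λ is the size of the largest Jordan block at λ.

For λ = -1: rank(A + I) = 3, and the largest Jordan block has size 3 (the smallest k with rank((A + I)^k) = rank((A + I)^(k+1))).

So m_A(x) = (x + 1)^3.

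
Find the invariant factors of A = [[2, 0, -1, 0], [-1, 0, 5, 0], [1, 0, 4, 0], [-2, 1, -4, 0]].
The Jordan structure of A has elementary divisors x^2, (x - 3)^2. Arranging the block sizes at each eigenvalue in decreasing order and taking row products gives the invariant factors.

Invariant factors (smallest first, each dividing the next): x^2(x - 3)^2.

Check: the last factor x^2(x - 3)^2 is the minimal polynomial, and the product x^2(x - 3)^2 is the characteristic polynomial.

x^2(x - 3)^2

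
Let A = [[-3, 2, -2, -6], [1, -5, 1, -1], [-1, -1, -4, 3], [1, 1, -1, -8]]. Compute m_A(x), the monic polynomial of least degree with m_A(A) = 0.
The characteristic polynomial factors as (x + 5)^4. The minimal polynomial is ∏(x - λ)^{k_λ} where k_λ is the size of the largest Jordan block at λ.

For λ = -5: rank(A + 5I) = 2, and the largest Jordan block has size 3 (the smallest k with rank((A + 5I)^k) = rank((A + 5I)^(k+1))).

So m_A(x) = (x + 5)^3.

m_A(x) = (x + 5)^3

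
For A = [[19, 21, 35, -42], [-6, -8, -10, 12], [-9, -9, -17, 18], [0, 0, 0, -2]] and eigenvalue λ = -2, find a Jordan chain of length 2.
v_1 = [[2, 2, -1, 1]]^T, v_2 = [[7, -2, -3, 0]]^T

We seek v_1 ∈ ker((A + 2I)^2) \ ker(A + 2I), then set v_{i+1} = (A + 2I) v_i.

One such chain is v_1 = [[2, 2, -1, 1]]^T, v_2 = [[7, -2, -3, 0]]^T. Check: (A + 2I) v_2 = [[0, 0, 0, 0]]^T = 0.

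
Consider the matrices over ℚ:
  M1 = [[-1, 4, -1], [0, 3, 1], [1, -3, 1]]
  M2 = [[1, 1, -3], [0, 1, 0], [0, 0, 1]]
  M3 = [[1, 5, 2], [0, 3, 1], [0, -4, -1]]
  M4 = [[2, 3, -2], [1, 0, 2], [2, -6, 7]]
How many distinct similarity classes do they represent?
Characteristic polynomials: χ_{M1} = (x - 1)^3, χ_{M2} = (x - 1)^3, χ_{M3} = (x - 1)^3, χ_{M4} = (x - 3)^3.

{M1, M3}: invariant factors (x - 1)^3.

{M2}: invariant factors x - 1, (x - 1)^2.

{M4}: invariant factors x - 3, (x - 3)^2.

Matrices are similar if and only if their invariant-factor lists agree; the partition into similarity classes is {M1, M3}, {M2}, {M4}.

3 classes: {M1, M3}, {M2}, {M4}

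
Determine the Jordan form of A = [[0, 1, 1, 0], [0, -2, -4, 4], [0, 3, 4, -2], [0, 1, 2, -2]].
J = [[0, 1, 0, 0], [0, 0, 1, 0], [0, 0, 0, 0], [0, 0, 0, 0]]

The characteristic polynomial is det(xI - A) = x^4, so the eigenvalues are 0 (algebraic multiplicity 4).

For λ = 0: rank(A) = 2, rank(A^2) = 1, rank(A^3) = 0. The eigenspace has dimension 4 - 2 = 2, so there are 2 Jordan blocks; the rank sequence gives block sizes [3, 1].

Assembling the blocks gives the Jordan form J above.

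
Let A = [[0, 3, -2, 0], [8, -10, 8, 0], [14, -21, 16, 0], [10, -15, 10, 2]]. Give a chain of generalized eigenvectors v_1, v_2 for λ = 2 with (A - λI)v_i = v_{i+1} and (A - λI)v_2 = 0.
We seek v_1 ∈ ker((A - 2I)^2) \ ker(A - 2I), then set v_{i+1} = (A - 2I) v_i.

One such chain is v_1 = [[-1, 1, 2, 2]]^T, v_2 = [[1, -4, -7, -5]]^T. Check: (A - 2I) v_2 = [[0, 0, 0, 0]]^T = 0.

v_1 = [[-1, 1, 2, 2]]^T, v_2 = [[1, -4, -7, -5]]^T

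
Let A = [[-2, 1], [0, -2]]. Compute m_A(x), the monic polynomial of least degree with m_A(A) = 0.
m_A(x) = (x + 2)^2

The characteristic polynomial factors as (x + 2)^2. The minimal polynomial is ∏(x - λ)^{k_λ} where k_λ is the size of the largest Jordan block at λ.

For λ = -2: rank(A + 2I) = 1, and the largest Jordan block has size 2 (the smallest k with rank((A + 2I)^k) = rank((A + 2I)^(k+1))).

So m_A(x) = (x + 2)^2.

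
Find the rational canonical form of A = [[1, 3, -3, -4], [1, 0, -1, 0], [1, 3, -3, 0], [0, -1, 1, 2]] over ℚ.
The invariant factors of A (the non-unit diagonal entries of the Smith normal form of xI - A over ℚ[x]) are (x^2 - 2)^2, each dividing the next. The characteristic polynomial is their product, (x^2 - 2)^2.

The rational canonical form is the block-diagonal matrix of companion matrices C(f_i):
R = [[0, 0, 0, -4], [1, 0, 0, 0], [0, 1, 0, 4], [0, 0, 1, 0]].

Note the characteristic polynomial does not split into linear factors over ℚ, so A has no Jordan form over ℚ; the rational canonical form exists over any field.

R = [[0, 0, 0, -4], [1, 0, 0, 0], [0, 1, 0, 4], [0, 0, 1, 0]]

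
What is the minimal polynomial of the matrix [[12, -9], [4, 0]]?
m_A(x) = (x - 6)^2

The characteristic polynomial factors as (x - 6)^2. The minimal polynomial is ∏(x - λ)^{k_λ} where k_λ is the size of the largest Jordan block at λ.

For λ = 6: rank(A - 6I) = 1, and the largest Jordan block has size 2 (the smallest k with rank((A - 6I)^k) = rank((A - 6I)^(k+1))).

So m_A(x) = (x - 6)^2.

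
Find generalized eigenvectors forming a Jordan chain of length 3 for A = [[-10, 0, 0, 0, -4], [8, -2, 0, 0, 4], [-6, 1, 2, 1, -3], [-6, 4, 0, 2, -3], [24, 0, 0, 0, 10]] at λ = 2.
v_1 = [[-1, 1, 0, 2, 3]]^T, v_2 = [[0, 0, 0, 1, 0]]^T, v_3 = [[0, 0, 1, 0, 0]]^T

We seek v_1 ∈ ker((A - 2I)^3) \ ker((A - 2I)^2), then set v_{i+1} = (A - 2I) v_i.

One such chain is v_1 = [[-1, 1, 0, 2, 3]]^T, v_2 = [[0, 0, 0, 1, 0]]^T, v_3 = [[0, 0, 1, 0, 0]]^T. Check: (A - 2I) v_3 = [[0, 0, 0, 0, 0]]^T = 0.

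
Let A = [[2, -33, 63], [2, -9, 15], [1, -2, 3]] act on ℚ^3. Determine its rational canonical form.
The invariant factors of A (the non-unit diagonal entries of the Smith normal form of xI - A over ℚ[x]) are (x + 4)(x^2 - 6), each dividing the next. The characteristic polynomial is their product, (x + 4)(x^2 - 6).

The rational canonical form is the block-diagonal matrix of companion matrices C(f_i):
R = [[0, 0, 24], [1, 0, 6], [0, 1, -4]].

Note the characteristic polynomial does not split into linear factors over ℚ, so A has no Jordan form over ℚ; the rational canonical form exists over any field.

R = [[0, 0, 24], [1, 0, 6], [0, 1, -4]]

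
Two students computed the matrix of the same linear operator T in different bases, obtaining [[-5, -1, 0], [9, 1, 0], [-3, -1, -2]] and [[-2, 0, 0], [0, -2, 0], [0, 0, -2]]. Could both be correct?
Both have characteristic polynomial (x + 2)^3, but the minimal polynomial of A is (x + 2)^2 while the minimal polynomial of B is x + 2. The minimal polynomial is a similarity invariant, so A and B are not similar.

No.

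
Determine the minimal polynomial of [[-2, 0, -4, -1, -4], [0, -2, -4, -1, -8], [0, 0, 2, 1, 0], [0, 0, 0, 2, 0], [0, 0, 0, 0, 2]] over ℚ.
The characteristic polynomial factors as (x - 2)^3(x + 2)^2. The minimal polynomial is ∏(x - λ)^{k_λ} where k_λ is the size of the largest Jordan block at λ.

For λ = -2: rank(A + 2I) = 3, and the largest Jordan block has size 1 (the smallest k with rank((A + 2I)^k) = rank((A + 2I)^(k+1))).
For λ = 2: rank(A - 2I) = 3, and the largest Jordan block has size 2 (the smallest k with rank((A - 2I)^k) = rank((A - 2I)^(k+1))).

So m_A(x) = (x - 2)^2(x + 2).

m_A(x) = (x - 2)^2(x + 2)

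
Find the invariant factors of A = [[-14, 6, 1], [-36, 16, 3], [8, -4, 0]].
The Jordan structure of A has elementary divisors (x + 2), (x - 2)^2. Arranging the block sizes at each eigenvalue in decreasing order and taking row products gives the invariant factors.

Invariant factors (smallest first, each dividing the next): (x - 2)^2(x + 2).

Check: the last factor (x - 2)^2(x + 2) is the minimal polynomial, and the product (x - 2)^2(x + 2) is the characteristic polynomial.

(x - 2)^2(x + 2)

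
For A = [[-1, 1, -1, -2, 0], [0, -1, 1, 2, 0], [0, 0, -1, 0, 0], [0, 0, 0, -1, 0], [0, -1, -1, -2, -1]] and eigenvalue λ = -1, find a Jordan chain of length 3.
v_1 = [[0, 0, 1, 0, 0]]^T, v_2 = [[-1, 1, 0, 0, -1]]^T, v_3 = [[1, 0, 0, 0, -1]]^T

We seek v_1 ∈ ker((A + I)^3) \ ker((A + I)^2), then set v_{i+1} = (A + I) v_i.

One such chain is v_1 = [[0, 0, 1, 0, 0]]^T, v_2 = [[-1, 1, 0, 0, -1]]^T, v_3 = [[1, 0, 0, 0, -1]]^T. Check: (A + I) v_3 = [[0, 0, 0, 0, 0]]^T = 0.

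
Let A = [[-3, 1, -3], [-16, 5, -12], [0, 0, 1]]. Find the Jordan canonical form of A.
The characteristic polynomial is det(xI - A) = (x - 1)^3, so the eigenvalues are 1 (algebraic multiplicity 3).

For λ = 1: rank(A - I) = 1, rank((A - I)^2) = 0. The eigenspace has dimension 3 - 1 = 2, so there are 2 Jordan blocks; the rank sequence gives block sizes [2, 1].

Assembling the blocks gives the Jordan form J above.

J = [[1, 1, 0], [0, 1, 0], [0, 0, 1]]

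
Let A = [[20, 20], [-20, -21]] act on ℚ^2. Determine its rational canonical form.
R = [[0, 20], [1, -1]]

The invariant factors of A (the non-unit diagonal entries of the Smith normal form of xI - A over ℚ[x]) are (x - 4)(x + 5), each dividing the next. The characteristic polynomial is their product, (x - 4)(x + 5).

The rational canonical form is the block-diagonal matrix of companion matrices C(f_i):
R = [[0, 20], [1, -1]].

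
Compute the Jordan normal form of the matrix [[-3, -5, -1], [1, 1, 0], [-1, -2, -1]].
J = [[-1, 1, 0], [0, -1, 1], [0, 0, -1]]

The characteristic polynomial is det(xI - A) = (x + 1)^3, so the eigenvalues are -1 (algebraic multiplicity 3).

For λ = -1: rank(A + I) = 2, rank((A + I)^2) = 1, rank((A + I)^3) = 0. The eigenspace has dimension 3 - 2 = 1, so there is 1 Jordan block; the rank sequence gives block sizes [3].

Assembling the blocks gives the Jordan form J above.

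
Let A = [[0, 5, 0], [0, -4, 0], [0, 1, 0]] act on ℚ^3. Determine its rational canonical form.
The invariant factors of A (the non-unit diagonal entries of the Smith normal form of xI - A over ℚ[x]) are x, x(x + 4), each dividing the next. The characteristic polynomial is their product, x^2(x + 4).

The rational canonical form is the block-diagonal matrix of companion matrices C(f_i):
R = [[0, 0, 0], [0, 0, 0], [0, 1, -4]].

R = [[0, 0, 0], [0, 0, 0], [0, 1, -4]]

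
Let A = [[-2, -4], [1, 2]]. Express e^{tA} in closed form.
A has Jordan form J = [[0, 1], [0, 0]] with A = PJP^{-1}, so e^{tA} = P e^{tJ} P^{-1}.

For a Jordan block J_k(λ), e^{tJ_k(λ)} = e^{λt} · (I + tN + t^2 N^2/2! + ... + t^{k-1} N^{k-1}/(k-1)!) where N is the nilpotent superdiagonal part.

Assembling the blocks and conjugating back gives the entries of e^{tA} as shown above.

e^{tA} = [[1 - 2*t, -4*t], [t, 2*t + 1]]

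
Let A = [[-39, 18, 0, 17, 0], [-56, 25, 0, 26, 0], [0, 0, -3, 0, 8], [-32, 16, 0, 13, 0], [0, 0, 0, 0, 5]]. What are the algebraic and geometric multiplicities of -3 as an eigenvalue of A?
algebraic multiplicity 3, geometric multiplicity 2

The characteristic polynomial is (x - 5)^2(x + 3)^3, so the factor x + 3 appears with exponent 3: the algebraic multiplicity is 3.

rank(A + 3I) = 3, so the eigenspace has dimension 5 - 3 = 2: the geometric multiplicity is 2.

Since 2 < 3, A is not diagonalizable.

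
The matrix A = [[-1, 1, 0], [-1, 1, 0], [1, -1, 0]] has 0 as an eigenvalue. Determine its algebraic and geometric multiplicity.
algebraic multiplicity 3, geometric multiplicity 2

The characteristic polynomial is x^3, so the factor x appears with exponent 3: the algebraic multiplicity is 3.

rank(A) = 1, so the eigenspace has dimension 3 - 1 = 2: the geometric multiplicity is 2.

Since 2 < 3, A is not diagonalizable.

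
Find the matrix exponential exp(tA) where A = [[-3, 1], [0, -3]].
A has Jordan form J = [[-3, 1], [0, -3]] with A = PJP^{-1}, so e^{tA} = P e^{tJ} P^{-1}.

For a Jordan block J_k(λ), e^{tJ_k(λ)} = e^{λt} · (I + tN + t^2 N^2/2! + ... + t^{k-1} N^{k-1}/(k-1)!) where N is the nilpotent superdiagonal part.

Assembling the blocks and conjugating back gives the entries of e^{tA} as shown above.

e^{tA} = [[e^{-3*t}, t*e^{-3*t}], [0, e^{-3*t}]]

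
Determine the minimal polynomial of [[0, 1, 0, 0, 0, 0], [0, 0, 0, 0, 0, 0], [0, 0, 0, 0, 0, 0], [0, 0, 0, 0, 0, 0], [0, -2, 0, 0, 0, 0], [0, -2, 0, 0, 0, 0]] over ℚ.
The characteristic polynomial factors as x^6. The minimal polynomial is ∏(x - λ)^{k_λ} where k_λ is the size of the largest Jordan block at λ.

For λ = 0: rank(A) = 1, and the largest Jordan block has size 2 (the smallest k with rank(A^k) = rank(A^(k+1))).

So m_A(x) = x^2.

m_A(x) = x^2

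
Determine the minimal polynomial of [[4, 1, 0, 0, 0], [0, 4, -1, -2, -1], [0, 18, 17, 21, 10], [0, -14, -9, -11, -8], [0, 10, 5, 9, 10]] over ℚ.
m_A(x) = (x - 6)^2(x - 4)^3

The characteristic polynomial factors as (x - 6)^2(x - 4)^3. The minimal polynomial is ∏(x - λ)^{k_λ} where k_λ is the size of the largest Jordan block at λ.

For λ = 4: rank(A - 4I) = 4, and the largest Jordan block has size 3 (the smallest k with rank((A - 4I)^k) = rank((A - 4I)^(k+1))).
For λ = 6: rank(A - 6I) = 4, and the largest Jordan block has size 2 (the smallest k with rank((A - 6I)^k) = rank((A - 6I)^(k+1))).

So m_A(x) = (x - 6)^2(x - 4)^3.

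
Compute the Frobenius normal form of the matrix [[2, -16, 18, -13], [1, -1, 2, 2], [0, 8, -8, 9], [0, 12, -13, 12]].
The invariant factors of A (the non-unit diagonal entries of the Smith normal form of xI - A over ℚ[x]) are (x - 5)(x^3 - x + 2), each dividing the next. The characteristic polynomial is their product, (x - 5)(x^3 - x + 2).

The rational canonical form is the block-diagonal matrix of companion matrices C(f_i):
R = [[0, 0, 0, 10], [1, 0, 0, -7], [0, 1, 0, 1], [0, 0, 1, 5]].

Note the characteristic polynomial does not split into linear factors over ℚ, so A has no Jordan form over ℚ; the rational canonical form exists over any field.

R = [[0, 0, 0, 10], [1, 0, 0, -7], [0, 1, 0, 1], [0, 0, 1, 5]]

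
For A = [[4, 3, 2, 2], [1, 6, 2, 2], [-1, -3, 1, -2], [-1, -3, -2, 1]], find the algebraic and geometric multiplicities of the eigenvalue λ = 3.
The characteristic polynomial is (x - 3)^4, so the factor x - 3 appears with exponent 4: the algebraic multiplicity is 4.

rank(A - 3I) = 1, so the eigenspace has dimension 4 - 1 = 3: the geometric multiplicity is 3.

Since 3 < 4, A is not diagonalizable.

algebraic multiplicity 4, geometric multiplicity 3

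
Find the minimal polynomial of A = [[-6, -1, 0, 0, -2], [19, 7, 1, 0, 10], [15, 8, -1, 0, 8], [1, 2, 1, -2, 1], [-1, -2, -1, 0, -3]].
The characteristic polynomial factors as (x - 3)(x + 2)^4. The minimal polynomial is ∏(x - λ)^{k_λ} where k_λ is the size of the largest Jordan block at λ.

For λ = -2: rank(A + 2I) = 3, and the largest Jordan block has size 3 (the smallest k with rank((A + 2I)^k) = rank((A + 2I)^(k+1))).
For λ = 3: rank(A - 3I) = 4, and the largest Jordan block has size 1 (the smallest k with rank((A - 3I)^k) = rank((A - 3I)^(k+1))).

So m_A(x) = (x - 3)(x + 2)^3.

m_A(x) = (x - 3)(x + 2)^3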